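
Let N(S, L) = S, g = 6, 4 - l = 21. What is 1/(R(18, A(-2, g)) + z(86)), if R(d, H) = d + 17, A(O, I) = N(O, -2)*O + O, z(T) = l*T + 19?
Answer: -1/1408 ≈ -0.00071023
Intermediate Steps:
l = -17 (l = 4 - 1*21 = 4 - 21 = -17)
z(T) = 19 - 17*T (z(T) = -17*T + 19 = 19 - 17*T)
A(O, I) = O + O² (A(O, I) = O*O + O = O² + O = O + O²)
R(d, H) = 17 + d
1/(R(18, A(-2, g)) + z(86)) = 1/((17 + 18) + (19 - 17*86)) = 1/(35 + (19 - 1462)) = 1/(35 - 1443) = 1/(-1408) = -1/1408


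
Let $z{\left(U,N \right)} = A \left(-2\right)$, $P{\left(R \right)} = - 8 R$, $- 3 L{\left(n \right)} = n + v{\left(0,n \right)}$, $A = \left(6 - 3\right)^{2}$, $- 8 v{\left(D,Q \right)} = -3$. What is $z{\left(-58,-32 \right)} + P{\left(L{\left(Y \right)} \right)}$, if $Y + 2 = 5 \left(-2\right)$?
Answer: $-49$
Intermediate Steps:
$v{\left(D,Q \right)} = \frac{3}{8}$ ($v{\left(D,Q \right)} = \left(- \frac{1}{8}\right) \left(-3\right) = \frac{3}{8}$)
$A = 9$ ($A = 3^{2} = 9$)
$Y = -12$ ($Y = -2 + 5 \left(-2\right) = -2 - 10 = -12$)
$L{\left(n \right)} = - \frac{1}{8} - \frac{n}{3}$ ($L{\left(n \right)} = - \frac{n + \frac{3}{8}}{3} = - \frac{\frac{3}{8} + n}{3} = - \frac{1}{8} - \frac{n}{3}$)
$z{\left(U,N \right)} = -18$ ($z{\left(U,N \right)} = 9 \left(-2\right) = -18$)
$z{\left(-58,-32 \right)} + P{\left(L{\left(Y \right)} \right)} = -18 - 8 \left(- \frac{1}{8} - -4\right) = -18 - 8 \left(- \frac{1}{8} + 4\right) = -18 - 31 = -49$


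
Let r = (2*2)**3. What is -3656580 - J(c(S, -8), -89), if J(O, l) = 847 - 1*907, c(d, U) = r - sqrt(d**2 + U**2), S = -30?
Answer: -3656520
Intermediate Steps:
r = 64 (r = 4**3 = 64)
c(d, U) = 64 - sqrt(U**2 + d**2) (c(d, U) = 64 - sqrt(d**2 + U**2) = 64 - sqrt(U**2 + d**2))
J(O, l) = -60 (J(O, l) = 847 - 907 = -60)
-3656580 - J(c(S, -8), -89) = -3656580 - 1*(-60) = -3656580 + 60 = -3656520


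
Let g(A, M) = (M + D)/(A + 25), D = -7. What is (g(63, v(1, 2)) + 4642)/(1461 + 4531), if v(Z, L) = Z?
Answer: 204245/263648 ≈ 0.77469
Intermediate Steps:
g(A, M) = (-7 + M)/(25 + A) (g(A, M) = (M - 7)/(A + 25) = (-7 + M)/(25 + A))
(g(63, v(1, 2)) + 4642)/(1461 + 4531) = ((-7 + 1)/(25 + 63) + 4642)/(1461 + 4531) = (-6/88 + 4642)/5992 = ((1/88)*(-6) + 4642)*(1/5992) = (-3/44 + 4642)*(1/5992) = (204245/44)*(1/5992) = 204245/263648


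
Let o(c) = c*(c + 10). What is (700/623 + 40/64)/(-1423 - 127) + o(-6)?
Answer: -5297529/220720 ≈ -24.001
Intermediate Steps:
o(c) = c*(10 + c)
(700/623 + 40/64)/(-1423 - 127) + o(-6) = (700/623 + 40/64)/(-1423 - 127) - 6*(10 - 6) = (700*(1/623) + 40*(1/64))/(-1550) - 6*4 = (100/89 + 5/8)*(-1/1550) - 24 = (1245/712)*(-1/1550) - 24 = -249/220720 - 24 = -5297529/220720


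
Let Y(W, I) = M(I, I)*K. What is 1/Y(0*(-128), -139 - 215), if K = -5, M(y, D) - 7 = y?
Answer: 1/1735 ≈ 0.00057637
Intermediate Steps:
M(y, D) = 7 + y
Y(W, I) = -35 - 5*I (Y(W, I) = (7 + I)*(-5) = -35 - 5*I)
1/Y(0*(-128), -139 - 215) = 1/(-35 - 5*(-139 - 215)) = 1/(-35 - 5*(-354)) = 1/(-35 + 1770) = 1/1735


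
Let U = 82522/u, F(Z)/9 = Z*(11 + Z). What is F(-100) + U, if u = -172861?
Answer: 13846083578/172861 ≈ 80100.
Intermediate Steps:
F(Z) = 9*Z*(11 + Z) (F(Z) = 9*(Z*(11 + Z)) = 9*Z*(11 + Z))
U = -82522/172861 (U = 82522/(-172861) = 82522*(-1/172861) = -82522/172861 ≈ -0.47739)
F(-100) + U = 9*(-100)*(11 - 100) - 82522/172861 = 9*(-100)*(-89) - 82522/172861 = 80100 - 82522/172861 = 13846083578/172861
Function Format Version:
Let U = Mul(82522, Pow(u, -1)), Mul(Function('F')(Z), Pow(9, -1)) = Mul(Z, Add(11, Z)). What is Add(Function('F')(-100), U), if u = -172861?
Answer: Rational(13846083578, 172861) ≈ 80100.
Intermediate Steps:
Function('F')(Z) = Mul(9, Z, Add(11, Z)) (Function('F')(Z) = Mul(9, Mul(Z, Add(11, Z))) = Mul(9, Z, Add(11, Z)))
U = Rational(-82522, 172861) (U = Mul(82522, Pow(-172861, -1)) = Mul(82522, Rational(-1, 172861)) = Rational(-82522, 172861) ≈ -0.47739)
Add(Function('F')(-100), U) = Add(Mul(9, -100, Add(11, -100)), Rational(-82522, 172861)) = Add(Mul(9, -100, -89), Rational(-82522, 172861)) = Add(80100, Rational(-82522, 172861)) = Rational(13846083578, 172861)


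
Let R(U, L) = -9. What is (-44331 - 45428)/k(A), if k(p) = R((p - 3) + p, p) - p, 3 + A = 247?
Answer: 89759/253 ≈ 354.78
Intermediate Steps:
A = 244 (A = -3 + 247 = 244)
k(p) = -9 - p
(-44331 - 45428)/k(A) = (-44331 - 45428)/(-9 - 1*244) = -89759/(-9 - 244) = -89759/(-253) = -89759*(-1/253) = 89759/253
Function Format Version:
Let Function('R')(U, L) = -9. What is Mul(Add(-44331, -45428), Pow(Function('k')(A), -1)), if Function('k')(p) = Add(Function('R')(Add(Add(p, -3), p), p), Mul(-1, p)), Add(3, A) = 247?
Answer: Rational(89759, 253) ≈ 354.78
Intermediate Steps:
A = 244 (A = Add(-3, 247) = 244)
Function('k')(p) = Add(-9, Mul(-1, p))
Mul(Add(-44331, -45428), Pow(Function('k')(A), -1)) = Mul(Add(-44331, -45428), Pow(Add(-9, Mul(-1, 244)), -1)) = Mul(-89759, Pow(Add(-9, -244), -1)) = Mul(-89759, Pow(-253, -1)) = Mul(-89759, Rational(-1, 253)) = Rational(89759, 253)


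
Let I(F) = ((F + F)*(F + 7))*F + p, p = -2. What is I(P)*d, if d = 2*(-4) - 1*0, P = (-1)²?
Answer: -112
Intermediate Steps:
P = 1
I(F) = -2 + 2*F²*(7 + F) (I(F) = ((F + F)*(F + 7))*F - 2 = ((2*F)*(7 + F))*F - 2 = (2*F*(7 + F))*F - 2 = 2*F²*(7 + F) - 2 = -2 + 2*F²*(7 + F))
d = -8 (d = -8 + 0 = -8)
I(P)*d = (-2 + 2*1³ + 14*1²)*(-8) = (-2 + 2*1 + 14*1)*(-8) = (-2 + 2 + 14)*(-8) = 14*(-8) = -112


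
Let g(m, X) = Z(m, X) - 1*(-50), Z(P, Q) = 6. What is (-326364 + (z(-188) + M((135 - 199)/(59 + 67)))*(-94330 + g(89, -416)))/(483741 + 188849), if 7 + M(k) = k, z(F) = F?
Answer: 570305963/21186585 ≈ 26.918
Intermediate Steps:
M(k) = -7 + k
g(m, X) = 56 (g(m, X) = 6 - 1*(-50) = 6 + 50 = 56)
(-326364 + (z(-188) + M((135 - 199)/(59 + 67)))*(-94330 + g(89, -416)))/(483741 + 188849) = (-326364 + (-188 + (-7 + (135 - 199)/(59 + 67)))*(-94330 + 56))/(483741 + 188849) = (-326364 + (-188 + (-7 - 64/126))*(-94274))/672590 = (-326364 + (-188 + (-7 - 64*1/126))*(-94274))*(1/672590) = (-326364 + (-188 + (-7 - 32/63))*(-94274))*(1/672590) = (-326364 + (-188 - 473/63)*(-94274))*(1/672590) = (-326364 - 12317/63*(-94274))*(1/672590) = (-326364 + 1161172858/63)*(1/672590) = (1140611926/63)*(1/672590) = 570305963/21186585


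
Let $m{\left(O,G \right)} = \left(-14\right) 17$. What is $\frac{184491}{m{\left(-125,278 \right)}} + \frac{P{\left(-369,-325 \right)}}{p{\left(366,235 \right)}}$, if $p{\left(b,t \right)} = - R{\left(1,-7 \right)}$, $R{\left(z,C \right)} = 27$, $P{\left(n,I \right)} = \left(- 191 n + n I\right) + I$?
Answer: $- \frac{50220059}{6426} \approx -7815.1$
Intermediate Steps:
$P{\left(n,I \right)} = I - 191 n + I n$ ($P{\left(n,I \right)} = \left(- 191 n + I n\right) + I = I - 191 n + I n$)
$m{\left(O,G \right)} = -238$
$p{\left(b,t \right)} = -27$ ($p{\left(b,t \right)} = \left(-1\right) 27 = -27$)
$\frac{184491}{m{\left(-125,278 \right)}} + \frac{P{\left(-369,-325 \right)}}{p{\left(366,235 \right)}} = \frac{184491}{-238} + \frac{-325 - -70479 - -119925}{-27} = 184491 \left(- \frac{1}{238}\right) + \left(-325 + 70479 + 119925\right) \left(- \frac{1}{27}\right) = - \frac{184491}{238} + 190079 \left(- \frac{1}{27}\right) = - \frac{184491}{238} - \frac{190079}{27} = - \frac{50220059}{6426}$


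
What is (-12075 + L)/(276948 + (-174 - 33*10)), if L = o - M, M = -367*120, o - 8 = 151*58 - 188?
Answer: 40543/276444 ≈ 0.14666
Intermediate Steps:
o = 8578 (o = 8 + (151*58 - 188) = 8 + (8758 - 188) = 8 + 8570 = 8578)
M = -44040
L = 52618 (L = 8578 - 1*(-44040) = 8578 + 44040 = 52618)
(-12075 + L)/(276948 + (-174 - 33*10)) = (-12075 + 52618)/(276948 + (-174 - 33*10)) = 40543/(276948 + (-174 - 330)) = 40543/(276948 - 504) = 40543/276444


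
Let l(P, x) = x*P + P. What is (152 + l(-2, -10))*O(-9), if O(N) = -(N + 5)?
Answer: 680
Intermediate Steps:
O(N) = -5 - N (O(N) = -(5 + N) = -5 - N)
l(P, x) = P + P*x (l(P, x) = P*x + P = P + P*x)
(152 + l(-2, -10))*O(-9) = (152 - 2*(1 - 10))*(-5 - 1*(-9)) = (152 - 2*(-9))*(-5 + 9) = (152 + 18)*4 = 170*4 = 680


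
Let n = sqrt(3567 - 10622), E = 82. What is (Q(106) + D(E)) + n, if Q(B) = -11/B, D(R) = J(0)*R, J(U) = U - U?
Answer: -11/106 + I*sqrt(7055) ≈ -0.10377 + 83.994*I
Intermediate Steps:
J(U) = 0
D(R) = 0 (D(R) = 0*R = 0)
n = I*sqrt(7055) (n = sqrt(-7055) = I*sqrt(7055) ≈ 83.994*I)
(Q(106) + D(E)) + n = (-11/106 + 0) + I*sqrt(7055) = -11/106 + I*sqrt(7055)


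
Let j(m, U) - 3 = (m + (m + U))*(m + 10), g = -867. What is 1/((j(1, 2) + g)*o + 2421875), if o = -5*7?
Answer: 1/2450575 ≈ 4.0807e-7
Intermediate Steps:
o = -35
j(m, U) = 3 + (10 + m)*(U + 2*m) (j(m, U) = 3 + (m + (m + U))*(m + 10) = 3 + (m + (U + m))*(10 + m) = 3 + (U + 2*m)*(10 + m) = 3 + (10 + m)*(U + 2*m))
1/((j(1, 2) + g)*o + 2421875) = 1/(((3 + 2*1² + 10*2 + 20*1 + 2*1) - 867)*(-35) + 2421875) = 1/(((3 + 2*1 + 20 + 20 + 2) - 867)*(-35) + 2421875) = 1/(((3 + 2 + 20 + 20 + 2) - 867)*(-35) + 2421875) = 1/((47 - 867)*(-35) + 2421875) = 1/(-820*(-35) + 2421875) = 1/(28700 + 2421875) = 1/2450575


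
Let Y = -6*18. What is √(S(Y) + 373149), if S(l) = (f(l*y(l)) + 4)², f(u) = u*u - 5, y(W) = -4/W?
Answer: 3*√41486 ≈ 611.04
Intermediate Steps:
Y = -108
f(u) = -5 + u² (f(u) = u² - 5 = -5 + u²)
S(l) = 225 (S(l) = ((-5 + (l*(-4/l))²) + 4)² = ((-5 + (-4)²) + 4)² = ((-5 + 16) + 4)² = (11 + 4)² = 15² = 225)
√(S(Y) + 373149) = √(225 + 373149) = √373374 = 3*√41486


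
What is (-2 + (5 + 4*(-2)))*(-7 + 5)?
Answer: 10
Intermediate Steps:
(-2 + (5 + 4*(-2)))*(-7 + 5) = (-2 + (5 - 8))*(-2) = (-2 - 3)*(-2) = -5*(-2) = 10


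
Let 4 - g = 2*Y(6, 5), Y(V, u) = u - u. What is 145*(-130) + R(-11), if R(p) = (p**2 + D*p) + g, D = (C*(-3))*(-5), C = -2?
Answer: -18395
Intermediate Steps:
Y(V, u) = 0
g = 4 (g = 4 - 2*0 = 4 - 1*0 = 4 + 0 = 4)
D = -30 (D = -2*(-3)*(-5) = 6*(-5) = -30)
R(p) = 4 + p**2 - 30*p (R(p) = (p**2 - 30*p) + 4 = 4 + p**2 - 30*p)
145*(-130) + R(-11) = 145*(-130) + (4 + (-11)**2 - 30*(-11)) = -18850 + (4 + 121 + 330) = -18850 + 455 = -18395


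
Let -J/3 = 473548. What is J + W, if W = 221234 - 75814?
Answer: -1275224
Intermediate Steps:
J = -1420644 (J = -3*473548 = -1420644)
W = 145420
J + W = -1420644 + 145420 = -1275224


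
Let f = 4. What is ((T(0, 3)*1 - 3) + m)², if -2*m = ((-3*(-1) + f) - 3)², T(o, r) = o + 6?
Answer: 25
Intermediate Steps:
T(o, r) = 6 + o
m = -8 (m = -((-3*(-1) + 4) - 3)²/2 = -((3 + 4) - 3)²/2 = -(7 - 3)²/2 = -½*4² = -½*16 = -8)
((T(0, 3)*1 - 3) + m)² = (((6 + 0)*1 - 3) - 8)² = ((6*1 - 3) - 8)² = ((6 - 3) - 8)² = (3 - 8)² = (-5)² = 25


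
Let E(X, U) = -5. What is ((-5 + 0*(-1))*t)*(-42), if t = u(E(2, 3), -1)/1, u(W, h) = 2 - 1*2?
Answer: 0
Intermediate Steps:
u(W, h) = 0 (u(W, h) = 2 - 2 = 0)
t = 0 (t = 0/1 = 0*1 = 0)
((-5 + 0*(-1))*t)*(-42) = ((-5 + 0*(-1))*0)*(-42) = ((-5 + 0)*0)*(-42) = -5*0*(-42) = 0*(-42) = 0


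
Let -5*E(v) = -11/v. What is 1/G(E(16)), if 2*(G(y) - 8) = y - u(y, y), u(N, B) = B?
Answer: ⅛ ≈ 0.12500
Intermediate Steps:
E(v) = 11/(5*v) (E(v) = -(-11)/(5*v) = 11/(5*v))
G(y) = 8 (G(y) = 8 + (y - y)/2 = 8 + (½)*0 = 8 + 0 = 8)
1/G(E(16)) = 1/8 = ⅛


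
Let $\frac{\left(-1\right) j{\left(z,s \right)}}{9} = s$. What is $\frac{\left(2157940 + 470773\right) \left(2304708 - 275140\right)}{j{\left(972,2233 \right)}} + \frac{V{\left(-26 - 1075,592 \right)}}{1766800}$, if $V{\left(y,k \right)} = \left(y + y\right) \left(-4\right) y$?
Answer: $- \frac{168324042328024271}{634060350} \approx -2.6547 \cdot 10^{8}$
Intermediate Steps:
$j{\left(z,s \right)} = - 9 s$
$V{\left(y,k \right)} = - 8 y^{2}$ ($V{\left(y,k \right)} = 2 y \left(-4\right) y = - 8 y y = - 8 y^{2}$)
$\frac{\left(2157940 + 470773\right) \left(2304708 - 275140\right)}{j{\left(972,2233 \right)}} + \frac{V{\left(-26 - 1075,592 \right)}}{1766800} = \frac{\left(2157940 + 470773\right) \left(2304708 - 275140\right)}{\left(-9\right) 2233} + \frac{\left(-8\right) \left(-26 - 1075\right)^{2}}{1766800} = \frac{2628713 \cdot 2029568}{-20097} + - 8 \left(-1101\right)^{2} \cdot \frac{1}{1766800} = 5335151785984 \left(- \frac{1}{20097}\right) + \left(-8\right) 1212201 \cdot \frac{1}{1766800} = - \frac{5335151785984}{20097} - \frac{1212201}{220850} = - \frac{168324042328024271}{634060350}$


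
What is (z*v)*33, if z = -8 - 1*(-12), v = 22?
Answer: 2904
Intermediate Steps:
z = 4 (z = -8 + 12 = 4)
(z*v)*33 = (4*22)*33 = 88*33 = 2904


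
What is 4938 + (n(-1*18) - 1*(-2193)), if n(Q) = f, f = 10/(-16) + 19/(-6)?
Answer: 171053/24 ≈ 7127.2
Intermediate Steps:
f = -91/24 (f = 10*(-1/16) + 19*(-1/6) = -5/8 - 19/6 = -91/24 ≈ -3.7917)
n(Q) = -91/24
4938 + (n(-1*18) - 1*(-2193)) = 4938 + (-91/24 - 1*(-2193)) = 4938 + (-91/24 + 2193) = 4938 + 52541/24 = 171053/24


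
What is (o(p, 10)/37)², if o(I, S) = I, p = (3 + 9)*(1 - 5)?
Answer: 2304/1369 ≈ 1.6830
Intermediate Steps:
p = -48 (p = 12*(-4) = -48)
(o(p, 10)/37)² = (-48/37)² = 2304/1369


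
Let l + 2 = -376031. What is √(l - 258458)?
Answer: 3*I*√70499 ≈ 796.55*I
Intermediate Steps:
l = -376033 (l = -2 - 376031 = -376033)
√(l - 258458) = √(-376033 - 258458) = √(-634491) = 3*I*√70499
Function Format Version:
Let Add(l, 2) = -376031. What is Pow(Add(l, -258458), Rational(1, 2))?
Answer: Mul(3, I, Pow(70499, Rational(1, 2))) ≈ Mul(796.55, I)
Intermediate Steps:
l = -376033 (l = Add(-2, -376031) = -376033)
Pow(Add(l, -258458), Rational(1, 2)) = Pow(Add(-376033, -258458), Rational(1, 2)) = Pow(-634491, Rational(1, 2)) = Mul(3, I, Pow(70499, Rational(1, 2)))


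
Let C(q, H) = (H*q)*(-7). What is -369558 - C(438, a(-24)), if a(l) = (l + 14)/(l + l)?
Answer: -1475677/4 ≈ -3.6892e+5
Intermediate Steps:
a(l) = (14 + l)/(2*l) (a(l) = (14 + l)/((2*l)) = (14 + l)*(1/(2*l)) = (14 + l)/(2*l))
C(q, H) = -7*H*q
-369558 - C(438, a(-24)) = -369558 - (-7)*(½)*(14 - 24)/(-24)*438 = -369558 - (-7)*(½)*(-1/24)*(-10)*438 = -369558 - (-7)*5*438/24 = -369558 - 1*(-2555/4) = -369558 + 2555/4 = -1475677/4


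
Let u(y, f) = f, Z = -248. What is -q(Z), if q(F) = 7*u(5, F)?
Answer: 1736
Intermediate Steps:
q(F) = 7*F
-q(Z) = -7*(-248) = -1*(-1736) = 1736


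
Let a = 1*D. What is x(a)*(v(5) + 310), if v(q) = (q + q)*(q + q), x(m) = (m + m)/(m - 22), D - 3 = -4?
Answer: 820/23 ≈ 35.652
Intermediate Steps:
D = -1 (D = 3 - 4 = -1)
a = -1 (a = 1*(-1) = -1)
x(m) = 2*m/(-22 + m) (x(m) = (2*m)/(-22 + m) = 2*m/(-22 + m))
v(q) = 4*q² (v(q) = (2*q)*(2*q) = 4*q²)
x(a)*(v(5) + 310) = (2*(-1)/(-22 - 1))*(4*5² + 310) = (2*(-1)/(-23))*(4*25 + 310) = (2*(-1)*(-1/23))*(100 + 310) = (2/23)*410 = 820/23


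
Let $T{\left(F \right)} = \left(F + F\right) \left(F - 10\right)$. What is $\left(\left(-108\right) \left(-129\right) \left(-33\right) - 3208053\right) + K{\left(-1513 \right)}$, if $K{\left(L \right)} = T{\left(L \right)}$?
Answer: $940789$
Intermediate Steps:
$T{\left(F \right)} = 2 F \left(-10 + F\right)$
$K{\left(L \right)} = 2 L \left(-10 + L\right)$
$\left(\left(-108\right) \left(-129\right) \left(-33\right) - 3208053\right) + K{\left(-1513 \right)} = \left(\left(-108\right) \left(-129\right) \left(-33\right) - 3208053\right) + 2 \left(-1513\right) \left(-10 - 1513\right) = \left(13932 \left(-33\right) - 3208053\right) + 2 \left(-1513\right) \left(-1523\right) = \left(-459756 - 3208053\right) + 4608598 = -3667809 + 4608598 = 940789$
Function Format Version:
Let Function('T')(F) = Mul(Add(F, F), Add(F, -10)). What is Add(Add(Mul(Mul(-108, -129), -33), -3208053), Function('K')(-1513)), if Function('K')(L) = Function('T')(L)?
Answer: 940789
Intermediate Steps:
Function('T')(F) = Mul(2, F, Add(-10, F)) (Function('T')(F) = Mul(Mul(2, F), Add(-10, F)) = Mul(2, F, Add(-10, F)))
Function('K')(L) = Mul(2, L, Add(-10, L))
Add(Add(Mul(Mul(-108, -129), -33), -3208053), Function('K')(-1513)) = Add(Add(Mul(Mul(-108, -129), -33), -3208053), Mul(2, -1513, Add(-10, -1513))) = Add(Add(Mul(13932, -33), -3208053), Mul(2, -1513, -1523)) = Add(Add(-459756, -3208053), 4608598) = Add(-3667809, 4608598) = 940789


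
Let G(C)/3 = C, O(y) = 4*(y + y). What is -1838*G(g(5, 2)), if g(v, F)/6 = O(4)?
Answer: -1058688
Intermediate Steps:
O(y) = 8*y (O(y) = 4*(2*y) = 8*y)
g(v, F) = 192 (g(v, F) = 6*(8*4) = 6*32 = 192)
G(C) = 3*C
-1838*G(g(5, 2)) = -5514*192 = -1838*576 = -1058688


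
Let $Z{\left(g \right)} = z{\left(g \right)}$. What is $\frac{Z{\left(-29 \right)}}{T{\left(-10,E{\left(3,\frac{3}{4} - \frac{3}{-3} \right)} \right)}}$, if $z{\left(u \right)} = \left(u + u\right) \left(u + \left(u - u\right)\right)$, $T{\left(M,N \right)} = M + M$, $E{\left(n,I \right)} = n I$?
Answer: $- \frac{841}{10} \approx -84.1$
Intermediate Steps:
$E{\left(n,I \right)} = I n$
$T{\left(M,N \right)} = 2 M$
$z{\left(u \right)} = 2 u^{2}$ ($z{\left(u \right)} = 2 u \left(u + 0\right) = 2 u u = 2 u^{2}$)
$Z{\left(g \right)} = 2 g^{2}$
$\frac{Z{\left(-29 \right)}}{T{\left(-10,E{\left(3,\frac{3}{4} - \frac{3}{-3} \right)} \right)}} = \frac{2 \left(-29\right)^{2}}{2 \left(-10\right)} = \frac{2 \cdot 841}{-20} = 1682 \left(- \frac{1}{20}\right) = - \frac{841}{10}$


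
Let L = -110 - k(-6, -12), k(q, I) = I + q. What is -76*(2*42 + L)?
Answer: 608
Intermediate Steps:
L = -92 (L = -110 - (-12 - 6) = -110 - 1*(-18) = -110 + 18 = -92)
-76*(2*42 + L) = -76*(2*42 - 92) = -76*(84 - 92) = -76*(-8) = 608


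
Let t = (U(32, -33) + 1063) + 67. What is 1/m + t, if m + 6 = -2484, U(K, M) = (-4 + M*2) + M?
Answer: 2557229/2490 ≈ 1027.0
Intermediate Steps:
U(K, M) = -4 + 3*M (U(K, M) = (-4 + 2*M) + M = -4 + 3*M)
m = -2490 (m = -6 - 2484 = -2490)
t = 1027 (t = ((-4 + 3*(-33)) + 1063) + 67 = ((-4 - 99) + 1063) + 67 = (-103 + 1063) + 67 = 960 + 67 = 1027)
1/m + t = 1/(-2490) + 1027 = -1/2490 + 1027 = 2557229/2490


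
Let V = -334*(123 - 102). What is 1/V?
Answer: -1/7014 ≈ -0.00014257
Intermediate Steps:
V = -7014 (V = -334*21 = -7014)
1/V = 1/(-7014) = -1/7014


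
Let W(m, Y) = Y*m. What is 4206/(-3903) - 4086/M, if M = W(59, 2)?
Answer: -2740661/76759 ≈ -35.705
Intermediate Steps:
M = 118 (M = 2*59 = 118)
4206/(-3903) - 4086/M = 4206/(-3903) - 4086/118 = 4206*(-1/3903) - 4086*1/118 = -1402/1301 - 2043/59 = -2740661/76759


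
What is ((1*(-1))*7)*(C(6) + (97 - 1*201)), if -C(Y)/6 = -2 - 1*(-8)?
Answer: 980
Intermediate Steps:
C(Y) = -36 (C(Y) = -6*(-2 - 1*(-8)) = -6*(-2 + 8) = -6*6 = -36)
((1*(-1))*7)*(C(6) + (97 - 1*201)) = ((1*(-1))*7)*(-36 + (97 - 1*201)) = (-1*7)*(-36 + (97 - 201)) = -7*(-36 - 104) = -7*(-140) = 980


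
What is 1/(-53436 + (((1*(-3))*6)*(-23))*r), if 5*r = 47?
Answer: -5/247722 ≈ -2.0184e-5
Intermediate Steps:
r = 47/5 (r = (⅕)*47 = 47/5 ≈ 9.4000)
1/(-53436 + (((1*(-3))*6)*(-23))*r) = 1/(-53436 + (((1*(-3))*6)*(-23))*(47/5)) = 1/(-53436 + (-3*6*(-23))*(47/5)) = 1/(-53436 - 18*(-23)*(47/5)) = 1/(-53436 + 414*(47/5)) = 1/(-53436 + 19458/5) = 1/(-247722/5) = -5/247722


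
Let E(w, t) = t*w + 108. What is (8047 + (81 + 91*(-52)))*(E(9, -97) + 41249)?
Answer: 137483664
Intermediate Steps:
E(w, t) = 108 + t*w
(8047 + (81 + 91*(-52)))*(E(9, -97) + 41249) = (8047 + (81 + 91*(-52)))*((108 - 97*9) + 41249) = (8047 + (81 - 4732))*((108 - 873) + 41249) = (8047 - 4651)*(-765 + 41249) = 3396*40484 = 137483664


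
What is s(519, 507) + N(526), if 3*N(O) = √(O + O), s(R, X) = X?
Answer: 507 + 2*√263/3 ≈ 517.81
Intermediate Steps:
N(O) = √2*√O/3 (N(O) = √(O + O)/3 = √(2*O)/3 = (√2*√O)/3 = √2*√O/3)
s(519, 507) + N(526) = 507 + √2*√526/3 = 507 + 2*√263/3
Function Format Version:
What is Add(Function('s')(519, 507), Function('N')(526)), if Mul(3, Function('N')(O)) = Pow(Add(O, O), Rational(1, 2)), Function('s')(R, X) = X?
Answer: Add(507, Mul(Rational(2, 3), Pow(263, Rational(1, 2)))) ≈ 517.81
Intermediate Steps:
Function('N')(O) = Mul(Rational(1, 3), Pow(2, Rational(1, 2)), Pow(O, Rational(1, 2))) (Function('N')(O) = Mul(Rational(1, 3), Pow(Add(O, O), Rational(1, 2))) = Mul(Rational(1, 3), Pow(Mul(2, O), Rational(1, 2))) = Mul(Rational(1, 3), Mul(Pow(2, Rational(1, 2)), Pow(O, Rational(1, 2)))) = Mul(Rational(1, 3), Pow(2, Rational(1, 2)), Pow(O, Rational(1, 2))))
Add(Function('s')(519, 507), Function('N')(526)) = Add(507, Mul(Rational(1, 3), Pow(2, Rational(1, 2)), Pow(526, Rational(1, 2)))) = Add(507, Mul(Rational(2, 3), Pow(263, Rational(1, 2))))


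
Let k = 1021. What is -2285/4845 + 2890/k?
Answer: 2333813/989349 ≈ 2.3589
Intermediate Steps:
-2285/4845 + 2890/k = -2285/4845 + 2890/1021 = -2285*1/4845 + 2890*(1/1021) = -457/969 + 2890/1021 = 2333813/989349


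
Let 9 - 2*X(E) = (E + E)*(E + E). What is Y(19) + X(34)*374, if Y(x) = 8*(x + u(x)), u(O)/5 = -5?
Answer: -863053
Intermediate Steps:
u(O) = -25 (u(O) = 5*(-5) = -25)
X(E) = 9/2 - 2*E**2 (X(E) = 9/2 - (E + E)*(E + E)/2 = 9/2 - 2*E*2*E/2 = 9/2 - 2*E**2)
Y(x) = -200 + 8*x (Y(x) = 8*(x - 25) = 8*(-25 + x) = -200 + 8*x)
Y(19) + X(34)*374 = (-200 + 8*19) + (9/2 - 2*34**2)*374 = (-200 + 152) + (9/2 - 2*1156)*374 = -48 + (9/2 - 2312)*374 = -48 - 4615/2*374 = -48 - 863005 = -863053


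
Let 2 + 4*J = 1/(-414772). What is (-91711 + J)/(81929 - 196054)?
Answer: 152157449113/189343418000 ≈ 0.80361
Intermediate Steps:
J = -829545/1659088 (J = -½ + (¼)/(-414772) = -½ + (¼)*(-1/414772) = -½ - 1/1659088 = -829545/1659088 ≈ -0.50000)
(-91711 + J)/(81929 - 196054) = (-91711 - 829545/1659088)/(81929 - 196054) = -152157449113/1659088/(-114125) = -152157449113/1659088*(-1/114125) = 152157449113/189343418000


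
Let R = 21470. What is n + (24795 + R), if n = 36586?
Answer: 82851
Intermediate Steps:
n + (24795 + R) = 36586 + (24795 + 21470) = 36586 + 46265 = 82851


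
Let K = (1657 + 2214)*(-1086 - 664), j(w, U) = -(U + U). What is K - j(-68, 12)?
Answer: -6774226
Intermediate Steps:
j(w, U) = -2*U
K = -6774250 (K = 3871*(-1750) = -6774250)
K - j(-68, 12) = -6774250 - (-2)*12 = -6774250 - 1*(-24) = -6774250 + 24 = -6774226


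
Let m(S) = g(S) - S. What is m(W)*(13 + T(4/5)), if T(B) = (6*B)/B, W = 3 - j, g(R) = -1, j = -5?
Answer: -171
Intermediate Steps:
W = 8 (W = 3 - 1*(-5) = 3 + 5 = 8)
m(S) = -1 - S
T(B) = 6
m(W)*(13 + T(4/5)) = (-1 - 1*8)*(13 + 6) = (-1 - 8)*19 = -9*19 = -171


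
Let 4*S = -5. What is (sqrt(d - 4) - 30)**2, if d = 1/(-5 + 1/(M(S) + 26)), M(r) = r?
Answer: (14730 - I*sqrt(1012933))**2/241081 ≈ 895.8 - 122.99*I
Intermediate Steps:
S = -5/4 (S = (1/4)*(-5) = -5/4 ≈ -1.2500)
d = -99/491 (d = 1/(-5 + 1/(-5/4 + 26)) = 1/(-5 + 1/(99/4)) = 1/(-5 + 4/99) = 1/(-491/99) = -99/491 ≈ -0.20163)
(sqrt(d - 4) - 30)**2 = (sqrt(-99/491 - 4) - 30)**2 = (sqrt(-2063/491) - 30)**2 = (I*sqrt(1012933)/491 - 30)**2 = (-30 + I*sqrt(1012933)/491)**2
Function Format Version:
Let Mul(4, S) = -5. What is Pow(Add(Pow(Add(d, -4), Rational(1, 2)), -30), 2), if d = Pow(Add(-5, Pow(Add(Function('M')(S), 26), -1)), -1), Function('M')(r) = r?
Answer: Mul(Rational(1, 241081), Pow(Add(14730, Mul(-1, I, Pow(1012933, Rational(1, 2)))), 2)) ≈ Add(895.80, Mul(-122.99, I))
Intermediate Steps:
S = Rational(-5, 4) (S = Mul(Rational(1, 4), -5) = Rational(-5, 4) ≈ -1.2500)
d = Rational(-99, 491) (d = Pow(Add(-5, Pow(Add(Rational(-5, 4), 26), -1)), -1) = Pow(Add(-5, Pow(Rational(99, 4), -1)), -1) = Pow(Add(-5, Rational(4, 99)), -1) = Pow(Rational(-491, 99), -1) = Rational(-99, 491) ≈ -0.20163)
Pow(Add(Pow(Add(d, -4), Rational(1, 2)), -30), 2) = Pow(Add(Pow(Add(Rational(-99, 491), -4), Rational(1, 2)), -30), 2) = Pow(Add(Pow(Rational(-2063, 491), Rational(1, 2)), -30), 2) = Pow(Add(Mul(Rational(1, 491), I, Pow(1012933, Rational(1, 2))), -30), 2) = Pow(Add(-30, Mul(Rational(1, 491), I, Pow(1012933, Rational(1, 2)))), 2)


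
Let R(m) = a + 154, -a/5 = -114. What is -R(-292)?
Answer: -724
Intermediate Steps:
a = 570 (a = -5*(-114) = 570)
R(m) = 724 (R(m) = 570 + 154 = 724)
-R(-292) = -1*724 = -724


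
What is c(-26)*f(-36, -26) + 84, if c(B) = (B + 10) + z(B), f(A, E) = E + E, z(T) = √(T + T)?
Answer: 916 - 104*I*√13 ≈ 916.0 - 374.98*I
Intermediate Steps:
z(T) = √2*√T (z(T) = √(2*T) = √2*√T)
f(A, E) = 2*E
c(B) = 10 + B + √2*√B (c(B) = (B + 10) + √2*√B = (10 + B) + √2*√B = 10 + B + √2*√B)
c(-26)*f(-36, -26) + 84 = (10 - 26 + √2*√(-26))*(2*(-26)) + 84 = (10 - 26 + √2*(I*√26))*(-52) + 84 = (10 - 26 + 2*I*√13)*(-52) + 84 = (-16 + 2*I*√13)*(-52) + 84 = (832 - 104*I*√13) + 84 = 916 - 104*I*√13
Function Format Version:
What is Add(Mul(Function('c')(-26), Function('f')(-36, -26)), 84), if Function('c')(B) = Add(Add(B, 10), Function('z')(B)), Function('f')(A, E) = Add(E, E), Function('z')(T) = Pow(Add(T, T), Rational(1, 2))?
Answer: Add(916, Mul(-104, I, Pow(13, Rational(1, 2)))) ≈ Add(916.00, Mul(-374.98, I))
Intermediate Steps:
Function('z')(T) = Mul(Pow(2, Rational(1, 2)), Pow(T, Rational(1, 2))) (Function('z')(T) = Pow(Mul(2, T), Rational(1, 2)) = Mul(Pow(2, Rational(1, 2)), Pow(T, Rational(1, 2))))
Function('f')(A, E) = Mul(2, E)
Function('c')(B) = Add(10, B, Mul(Pow(2, Rational(1, 2)), Pow(B, Rational(1, 2)))) (Function('c')(B) = Add(Add(B, 10), Mul(Pow(2, Rational(1, 2)), Pow(B, Rational(1, 2)))) = Add(Add(10, B), Mul(Pow(2, Rational(1, 2)), Pow(B, Rational(1, 2)))) = Add(10, B, Mul(Pow(2, Rational(1, 2)), Pow(B, Rational(1, 2)))))
Add(Mul(Function('c')(-26), Function('f')(-36, -26)), 84) = Add(Mul(Add(10, -26, Mul(Pow(2, Rational(1, 2)), Pow(-26, Rational(1, 2)))), Mul(2, -26)), 84) = Add(Mul(Add(10, -26, Mul(Pow(2, Rational(1, 2)), Mul(I, Pow(26, Rational(1, 2))))), -52), 84) = Add(Mul(Add(10, -26, Mul(2, I, Pow(13, Rational(1, 2)))), -52), 84) = Add(Mul(Add(-16, Mul(2, I, Pow(13, Rational(1, 2)))), -52), 84) = Add(Add(832, Mul(-104, I, Pow(13, Rational(1, 2)))), 84) = Add(916, Mul(-104, I, Pow(13, Rational(1, 2))))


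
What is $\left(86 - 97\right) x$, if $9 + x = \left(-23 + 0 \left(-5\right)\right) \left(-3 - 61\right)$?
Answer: $-16093$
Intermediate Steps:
$x = 1463$ ($x = -9 + \left(-23 + 0 \left(-5\right)\right) \left(-3 - 61\right) = -9 + \left(-23 + 0\right) \left(-64\right) = -9 - -1472 = -9 + 1472 = 1463$)
$\left(86 - 97\right) x = \left(86 - 97\right) 1463 = \left(-11\right) 1463 = -16093$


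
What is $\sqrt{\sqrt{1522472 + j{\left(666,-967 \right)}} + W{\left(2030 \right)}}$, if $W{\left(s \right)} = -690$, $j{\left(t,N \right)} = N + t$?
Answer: $\sqrt{-690 + \sqrt{1522171}} \approx 23.319$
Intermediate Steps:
$\sqrt{\sqrt{1522472 + j{\left(666,-967 \right)}} + W{\left(2030 \right)}} = \sqrt{\sqrt{1522472 + \left(-967 + 666\right)} - 690} = \sqrt{\sqrt{1522472 - 301} - 690} = \sqrt{\sqrt{1522171} - 690} = \sqrt{-690 + \sqrt{1522171}}$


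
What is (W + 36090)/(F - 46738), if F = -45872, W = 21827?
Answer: -57917/92610 ≈ -0.62539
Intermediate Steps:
(W + 36090)/(F - 46738) = (21827 + 36090)/(-45872 - 46738) = 57917/(-92610) = 57917*(-1/92610) = -57917/92610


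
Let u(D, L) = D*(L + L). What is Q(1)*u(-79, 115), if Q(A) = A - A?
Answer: 0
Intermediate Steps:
u(D, L) = 2*D*L (u(D, L) = D*(2*L) = 2*D*L)
Q(A) = 0
Q(1)*u(-79, 115) = 0*(2*(-79)*115) = 0*(-18170) = 0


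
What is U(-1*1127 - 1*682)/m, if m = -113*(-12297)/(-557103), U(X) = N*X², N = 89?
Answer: -54085566482109/463187 ≈ -1.1677e+8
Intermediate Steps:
U(X) = 89*X²
m = -463187/185701 (m = 1389561*(-1/557103) = -463187/185701 ≈ -2.4943)
U(-1*1127 - 1*682)/m = (89*(-1*1127 - 1*682)²)/(-463187/185701) = (89*(-1127 - 682)²)*(-185701/463187) = (89*(-1809)²)*(-185701/463187) = (89*3272481)*(-185701/463187) = 291250809*(-185701/463187) = -54085566482109/463187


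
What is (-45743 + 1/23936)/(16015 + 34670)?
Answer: -364968149/404398720 ≈ -0.90250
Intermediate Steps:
(-45743 + 1/23936)/(16015 + 34670) = (-45743 + 1/23936)/50685 = -1094904447/23936*1/50685 = -364968149/404398720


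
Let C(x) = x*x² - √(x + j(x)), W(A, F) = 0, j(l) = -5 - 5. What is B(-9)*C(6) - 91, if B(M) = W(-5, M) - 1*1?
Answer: -307 + 2*I ≈ -307.0 + 2.0*I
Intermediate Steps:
j(l) = -10
B(M) = -1 (B(M) = 0 - 1*1 = 0 - 1 = -1)
C(x) = x³ - √(-10 + x) (C(x) = x*x² - √(x - 10) = x³ - √(-10 + x))
B(-9)*C(6) - 91 = -(6³ - √(-10 + 6)) - 91 = -(216 - √(-4)) - 91 = -(216 - 2*I) - 91 = (-216 + 2*I) - 91 = -307 + 2*I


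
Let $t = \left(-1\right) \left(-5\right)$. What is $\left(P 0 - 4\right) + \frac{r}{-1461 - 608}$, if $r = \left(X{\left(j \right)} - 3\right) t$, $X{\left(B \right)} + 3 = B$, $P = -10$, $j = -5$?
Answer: $- \frac{8221}{2069} \approx -3.9734$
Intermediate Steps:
$X{\left(B \right)} = -3 + B$
$t = 5$
$r = -55$ ($r = \left(\left(-3 - 5\right) - 3\right) 5 = \left(-8 - 3\right) 5 = \left(-11\right) 5 = -55$)
$\left(P 0 - 4\right) + \frac{r}{-1461 - 608} = \left(\left(-10\right) 0 - 4\right) - \frac{55}{-1461 - 608} = \left(0 - 4\right) - \frac{55}{-2069} = -4 - - \frac{55}{2069} = -4 + \frac{55}{2069} = - \frac{8221}{2069}$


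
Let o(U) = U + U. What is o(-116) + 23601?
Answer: 23369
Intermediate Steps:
o(U) = 2*U
o(-116) + 23601 = 2*(-116) + 23601 = -232 + 23601 = 23369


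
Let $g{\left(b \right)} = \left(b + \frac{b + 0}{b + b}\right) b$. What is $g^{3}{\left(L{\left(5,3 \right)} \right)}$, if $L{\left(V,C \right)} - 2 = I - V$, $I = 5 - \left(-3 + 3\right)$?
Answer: $125$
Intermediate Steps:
$I = 5$ ($I = 5 - 0 = 5 + 0 = 5$)
$L{\left(V,C \right)} = 7 - V$ ($L{\left(V,C \right)} = 2 - \left(-5 + V\right) = 7 - V$)
$g{\left(b \right)} = b \left(\frac{1}{2} + b\right)$ ($g{\left(b \right)} = \left(b + \frac{b}{2 b}\right) b = \left(b + b \frac{1}{2 b}\right) b = \left(b + \frac{1}{2}\right) b = \left(\frac{1}{2} + b\right) b = b \left(\frac{1}{2} + b\right)$)
$g^{3}{\left(L{\left(5,3 \right)} \right)} = \left(\left(7 - 5\right) \left(\frac{1}{2} + \left(7 - 5\right)\right)\right)^{3} = \left(2 \left(\frac{1}{2} + 2\right)\right)^{3} = \left(2 \cdot \frac{5}{2}\right)^{3} = 5^{3} = 125$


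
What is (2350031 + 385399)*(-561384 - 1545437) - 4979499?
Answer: -5763066347529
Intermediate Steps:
(2350031 + 385399)*(-561384 - 1545437) - 4979499 = 2735430*(-2106821) - 4979499 = -5763061368030 - 4979499 = -5763066347529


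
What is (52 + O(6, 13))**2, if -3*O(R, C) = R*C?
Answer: 676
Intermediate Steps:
O(R, C) = -C*R/3 (O(R, C) = -R*C/3 = -C*R/3)
(52 + O(6, 13))**2 = (52 - 1/3*13*6)**2 = (52 - 26)**2 = 26**2 = 676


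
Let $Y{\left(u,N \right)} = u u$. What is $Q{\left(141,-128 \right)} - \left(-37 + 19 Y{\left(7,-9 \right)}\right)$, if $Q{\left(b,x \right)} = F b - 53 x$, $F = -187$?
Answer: $-20477$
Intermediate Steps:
$Q{\left(b,x \right)} = - 187 b - 53 x$
$Y{\left(u,N \right)} = u^{2}$
$Q{\left(141,-128 \right)} - \left(-37 + 19 Y{\left(7,-9 \right)}\right) = \left(\left(-187\right) 141 - -6784\right) + \left(- 19 \cdot 7^{2} + 37\right) = \left(-26367 + 6784\right) + \left(\left(-19\right) 49 + 37\right) = -19583 + \left(-931 + 37\right) = -19583 - 894 = -20477$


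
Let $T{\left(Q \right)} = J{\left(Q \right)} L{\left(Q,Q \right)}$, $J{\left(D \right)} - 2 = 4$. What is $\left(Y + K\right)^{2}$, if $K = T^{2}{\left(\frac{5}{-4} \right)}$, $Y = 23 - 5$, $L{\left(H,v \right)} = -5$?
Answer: $842724$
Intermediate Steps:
$J{\left(D \right)} = 6$ ($J{\left(D \right)} = 2 + 4 = 6$)
$Y = 18$ ($Y = 23 - 5 = 18$)
$T{\left(Q \right)} = -30$ ($T{\left(Q \right)} = 6 \left(-5\right) = -30$)
$K = 900$ ($K = \left(-30\right)^{2} = 900$)
$\left(Y + K\right)^{2} = \left(18 + 900\right)^{2} = 918^{2} = 842724$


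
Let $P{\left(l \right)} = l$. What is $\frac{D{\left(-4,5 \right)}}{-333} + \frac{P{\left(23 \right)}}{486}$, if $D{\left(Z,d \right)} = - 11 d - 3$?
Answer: $\frac{3983}{17982} \approx 0.2215$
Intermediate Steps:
$D{\left(Z,d \right)} = -3 - 11 d$
$\frac{D{\left(-4,5 \right)}}{-333} + \frac{P{\left(23 \right)}}{486} = \frac{-3 - 55}{-333} + \frac{23}{486} = \left(-3 - 55\right) \left(- \frac{1}{333}\right) + 23 \cdot \frac{1}{486} = \left(-58\right) \left(- \frac{1}{333}\right) + \frac{23}{486} = \frac{58}{333} + \frac{23}{486} = \frac{3983}{17982}$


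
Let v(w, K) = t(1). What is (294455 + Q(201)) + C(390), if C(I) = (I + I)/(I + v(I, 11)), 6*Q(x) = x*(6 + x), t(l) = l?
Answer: 235688149/782 ≈ 3.0139e+5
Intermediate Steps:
v(w, K) = 1
Q(x) = x*(6 + x)/6 (Q(x) = (x*(6 + x))/6 = x*(6 + x)/6)
C(I) = 2*I/(1 + I) (C(I) = (I + I)/(I + 1) = (2*I)/(1 + I) = 2*I/(1 + I))
(294455 + Q(201)) + C(390) = (294455 + (1/6)*201*(6 + 201)) + 2*390/(1 + 390) = (294455 + (1/6)*201*207) + 2*390/391 = (294455 + 13869/2) + 2*390*(1/391) = 602779/2 + 780/391 = 235688149/782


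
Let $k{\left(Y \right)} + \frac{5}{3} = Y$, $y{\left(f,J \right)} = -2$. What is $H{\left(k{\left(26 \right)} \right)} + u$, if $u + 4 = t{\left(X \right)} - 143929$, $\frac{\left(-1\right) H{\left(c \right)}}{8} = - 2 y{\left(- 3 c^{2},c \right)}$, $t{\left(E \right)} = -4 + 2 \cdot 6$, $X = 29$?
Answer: $-143957$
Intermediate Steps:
$k{\left(Y \right)} = - \frac{5}{3} + Y$
$t{\left(E \right)} = 8$ ($t{\left(E \right)} = -4 + 12 = 8$)
$H{\left(c \right)} = -32$ ($H{\left(c \right)} = - 8 \left(\left(-2\right) \left(-2\right)\right) = \left(-8\right) 4 = -32$)
$u = -143925$ ($u = -4 + \left(8 - 143929\right) = -4 - 143921 = -143925$)
$H{\left(k{\left(26 \right)} \right)} + u = -32 - 143925 = -143957$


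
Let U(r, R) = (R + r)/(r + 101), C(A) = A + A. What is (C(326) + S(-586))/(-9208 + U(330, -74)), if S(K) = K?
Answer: -14223/1984196 ≈ -0.0071681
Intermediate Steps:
C(A) = 2*A
U(r, R) = (R + r)/(101 + r)
(C(326) + S(-586))/(-9208 + U(330, -74)) = (2*326 - 586)/(-9208 + (-74 + 330)/(101 + 330)) = (652 - 586)/(-9208 + 256/431) = 66/(-9208 + (1/431)*256) = 66/(-9208 + 256/431) = 66/(-3968392/431) = 66*(-431/3968392) = -14223/1984196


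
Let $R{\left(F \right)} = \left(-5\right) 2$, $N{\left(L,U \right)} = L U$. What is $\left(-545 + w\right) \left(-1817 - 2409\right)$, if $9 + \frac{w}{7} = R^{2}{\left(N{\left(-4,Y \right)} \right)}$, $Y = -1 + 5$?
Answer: $-388792$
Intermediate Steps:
$Y = 4$
$R{\left(F \right)} = -10$
$w = 637$ ($w = -63 + 7 \left(-10\right)^{2} = -63 + 7 \cdot 100 = -63 + 700 = 637$)
$\left(-545 + w\right) \left(-1817 - 2409\right) = \left(-545 + 637\right) \left(-1817 - 2409\right) = 92 \left(-4226\right) = -388792$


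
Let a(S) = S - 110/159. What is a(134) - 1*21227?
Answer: -3353897/159 ≈ -21094.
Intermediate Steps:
a(S) = -110/159 + S (a(S) = S - 110*1/159 = S - 110/159 = -110/159 + S)
a(134) - 1*21227 = (-110/159 + 134) - 1*21227 = 21196/159 - 21227 = -3353897/159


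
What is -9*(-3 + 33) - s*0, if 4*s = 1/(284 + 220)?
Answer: -270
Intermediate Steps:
s = 1/2016 (s = 1/(4*(284 + 220)) = (¼)/504 = (¼)*(1/504) = 1/2016 ≈ 0.00049603)
-9*(-3 + 33) - s*0 = -9*(-3 + 33) - 0/2016 = -9*30 - 1*0 = -270 + 0 = -270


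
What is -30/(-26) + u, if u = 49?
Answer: 652/13 ≈ 50.154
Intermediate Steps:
-30/(-26) + u = -30/(-26) + 49 = -30*(-1)/26 + 49 = -15*(-1/13) + 49 = 15/13 + 49 = 652/13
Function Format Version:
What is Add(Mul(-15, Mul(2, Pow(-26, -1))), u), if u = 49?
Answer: Rational(652, 13) ≈ 50.154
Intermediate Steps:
Add(Mul(-15, Mul(2, Pow(-26, -1))), u) = Add(Mul(-15, Mul(2, Pow(-26, -1))), 49) = Add(Mul(-15, Mul(2, Rational(-1, 26))), 49) = Add(Mul(-15, Rational(-1, 13)), 49) = Add(Rational(15, 13), 49) = Rational(652, 13)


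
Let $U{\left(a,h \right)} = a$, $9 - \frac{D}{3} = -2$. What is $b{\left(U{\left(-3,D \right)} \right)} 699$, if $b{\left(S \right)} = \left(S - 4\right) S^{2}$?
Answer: $-44037$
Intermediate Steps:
$D = 33$ ($D = 27 - -6 = 27 + 6 = 33$)
$b{\left(S \right)} = S^{2} \left(-4 + S\right)$ ($b{\left(S \right)} = \left(-4 + S\right) S^{2} = S^{2} \left(-4 + S\right)$)
$b{\left(U{\left(-3,D \right)} \right)} 699 = \left(-3\right)^{2} \left(-4 - 3\right) 699 = 9 \left(-7\right) 699 = \left(-63\right) 699 = -44037$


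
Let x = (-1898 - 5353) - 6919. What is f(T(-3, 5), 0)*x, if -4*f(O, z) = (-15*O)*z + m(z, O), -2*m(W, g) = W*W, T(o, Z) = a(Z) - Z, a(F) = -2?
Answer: 0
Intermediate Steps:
T(o, Z) = -2 - Z
m(W, g) = -W²/2 (m(W, g) = -W*W/2 = -W²/2)
f(O, z) = z²/8 + 15*O*z/4 (f(O, z) = -((-15*O)*z - z²/2)/4 = -(-15*O*z - z²/2)/4 = -(-z²/2 - 15*O*z)/4 = z²/8 + 15*O*z/4)
x = -14170 (x = -7251 - 6919 = -14170)
f(T(-3, 5), 0)*x = ((⅛)*0*(0 + 30*(-2 - 1*5)))*(-14170) = ((⅛)*0*(0 + 30*(-2 - 5)))*(-14170) = ((⅛)*0*(0 + 30*(-7)))*(-14170) = ((⅛)*0*(0 - 210))*(-14170) = ((⅛)*0*(-210))*(-14170) = 0*(-14170) = 0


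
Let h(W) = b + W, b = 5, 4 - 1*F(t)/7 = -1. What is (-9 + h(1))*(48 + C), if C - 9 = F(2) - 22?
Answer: -210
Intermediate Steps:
F(t) = 35 (F(t) = 28 - 7*(-1) = 28 + 7 = 35)
h(W) = 5 + W
C = 22 (C = 9 + (35 - 22) = 9 + 13 = 22)
(-9 + h(1))*(48 + C) = (-9 + (5 + 1))*(48 + 22) = (-9 + 6)*70 = -3*70 = -210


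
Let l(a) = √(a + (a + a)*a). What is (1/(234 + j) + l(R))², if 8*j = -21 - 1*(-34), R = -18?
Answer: 2238531814/3553225 + 48*√70/1885 ≈ 630.21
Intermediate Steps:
j = 13/8 (j = (-21 - 1*(-34))/8 = (-21 + 34)/8 = (⅛)*13 = 13/8 ≈ 1.6250)
l(a) = √(a + 2*a²) (l(a) = √(a + (2*a)*a) = √(a + 2*a²))
(1/(234 + j) + l(R))² = (1/(234 + 13/8) + √(-18*(1 + 2*(-18))))² = (1/(1885/8) + √(-18*(1 - 36)))² = (8/1885 + √(-18*(-35)))² = (8/1885 + √630)² = (8/1885 + 3*√70)²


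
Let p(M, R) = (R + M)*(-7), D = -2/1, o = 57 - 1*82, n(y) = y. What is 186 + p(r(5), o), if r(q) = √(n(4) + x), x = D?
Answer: 361 - 7*√2 ≈ 351.10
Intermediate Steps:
o = -25 (o = 57 - 82 = -25)
D = -2 (D = -2*1 = -2)
x = -2
r(q) = √2 (r(q) = √(4 - 2) = √2)
p(M, R) = -7*M - 7*R (p(M, R) = (M + R)*(-7) = -7*M - 7*R)
186 + p(r(5), o) = 186 + (-7*√2 - 7*(-25)) = 186 + (-7*√2 + 175) = 186 + (175 - 7*√2) = 361 - 7*√2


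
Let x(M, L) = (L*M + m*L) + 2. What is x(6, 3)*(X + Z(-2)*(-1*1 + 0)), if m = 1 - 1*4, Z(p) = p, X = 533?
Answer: 5885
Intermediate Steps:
m = -3 (m = 1 - 4 = -3)
x(M, L) = 2 - 3*L + L*M (x(M, L) = (L*M - 3*L) + 2 = (-3*L + L*M) + 2 = 2 - 3*L + L*M)
x(6, 3)*(X + Z(-2)*(-1*1 + 0)) = (2 - 3*3 + 3*6)*(533 - 2*(-1*1 + 0)) = (2 - 9 + 18)*(533 - 2*(-1 + 0)) = 11*(533 - 2*(-1)) = 11*(533 + 2) = 11*535 = 5885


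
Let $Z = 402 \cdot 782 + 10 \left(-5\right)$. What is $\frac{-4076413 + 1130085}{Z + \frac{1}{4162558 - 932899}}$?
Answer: $- \frac{9515634742152}{1015127038927} \approx -9.3738$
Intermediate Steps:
$Z = 314314$ ($Z = 314364 - 50 = 314314$)
$\frac{-4076413 + 1130085}{Z + \frac{1}{4162558 - 932899}} = \frac{-4076413 + 1130085}{314314 + \frac{1}{4162558 - 932899}} = - \frac{2946328}{314314 + \frac{1}{3229659}} = - \frac{2946328}{\frac{1015127038927}{3229659}} = \left(-2946328\right) \frac{3229659}{1015127038927} = - \frac{9515634742152}{1015127038927}$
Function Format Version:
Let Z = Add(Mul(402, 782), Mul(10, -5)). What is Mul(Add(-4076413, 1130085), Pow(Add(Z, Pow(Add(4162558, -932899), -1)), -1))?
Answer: Rational(-9515634742152, 1015127038927) ≈ -9.3738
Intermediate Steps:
Z = 314314 (Z = Add(314364, -50) = 314314)
Mul(Add(-4076413, 1130085), Pow(Add(Z, Pow(Add(4162558, -932899), -1)), -1)) = Mul(Add(-4076413, 1130085), Pow(Add(314314, Pow(Add(4162558, -932899), -1)), -1)) = Mul(-2946328, Pow(Add(314314, Pow(3229659, -1)), -1)) = Mul(-2946328, Pow(Add(314314, Rational(1, 3229659)), -1)) = Mul(-2946328, Pow(Rational(1015127038927, 3229659), -1)) = Mul(-2946328, Rational(3229659, 1015127038927)) = Rational(-9515634742152, 1015127038927)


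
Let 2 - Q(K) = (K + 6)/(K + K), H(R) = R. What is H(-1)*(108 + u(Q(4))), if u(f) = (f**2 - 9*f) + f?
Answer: -1641/16 ≈ -102.56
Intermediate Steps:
Q(K) = 2 - (6 + K)/(2*K) (Q(K) = 2 - (K + 6)/(K + K) = 2 - (6 + K)/(2*K))
u(f) = f**2 - 8*f
H(-1)*(108 + u(Q(4))) = -(108 + (3/2 - 3/4)*(-8 + (3/2 - 3/4))) = -(108 + 3*(-8 + 3/4)/4) = -(108 + (3/4)*(-29/4)) = -(108 - 87/16) = -1*1641/16 = -1641/16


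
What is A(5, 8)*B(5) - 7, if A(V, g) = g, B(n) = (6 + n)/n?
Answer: 53/5 ≈ 10.600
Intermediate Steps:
B(n) = (6 + n)/n
A(5, 8)*B(5) - 7 = 8*((6 + 5)/5) - 7 = 8*((1/5)*11) - 7 = 8*(11/5) - 7 = 88/5 - 7 = 53/5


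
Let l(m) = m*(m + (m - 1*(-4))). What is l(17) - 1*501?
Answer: 145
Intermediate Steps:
l(m) = m*(4 + 2*m) (l(m) = m*(m + (m + 4)) = m*(m + (4 + m)) = m*(4 + 2*m))
l(17) - 1*501 = 2*17*(2 + 17) - 1*501 = 2*17*19 - 501 = 646 - 501 = 145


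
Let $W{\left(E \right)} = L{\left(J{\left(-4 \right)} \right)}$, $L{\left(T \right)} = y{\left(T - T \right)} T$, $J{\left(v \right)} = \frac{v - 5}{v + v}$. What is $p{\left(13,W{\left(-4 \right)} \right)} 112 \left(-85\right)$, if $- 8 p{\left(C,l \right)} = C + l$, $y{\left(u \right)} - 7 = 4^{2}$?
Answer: $\frac{185045}{4} \approx 46261.0$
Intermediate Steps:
$J{\left(v \right)} = \frac{-5 + v}{2 v}$
$y{\left(u \right)} = 23$ ($y{\left(u \right)} = 7 + 4^{2} = 7 + 16 = 23$)
$L{\left(T \right)} = 23 T$
$W{\left(E \right)} = \frac{207}{8}$ ($W{\left(E \right)} = 23 \frac{-5 - 4}{2 \left(-4\right)} = 23 \cdot \frac{1}{2} \left(- \frac{1}{4}\right) \left(-9\right) = 23 \cdot \frac{9}{8} = \frac{207}{8}$)
$p{\left(C,l \right)} = - \frac{C}{8} - \frac{l}{8}$ ($p{\left(C,l \right)} = - \frac{C + l}{8} = - \frac{C}{8} - \frac{l}{8}$)
$p{\left(13,W{\left(-4 \right)} \right)} 112 \left(-85\right) = \left(\left(- \frac{1}{8}\right) 13 - \frac{207}{64}\right) 112 \left(-85\right) = \left(- \frac{13}{8} - \frac{207}{64}\right) 112 \left(-85\right) = \left(- \frac{311}{64}\right) 112 \left(-85\right) = \left(- \frac{2177}{4}\right) \left(-85\right) = \frac{185045}{4}$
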